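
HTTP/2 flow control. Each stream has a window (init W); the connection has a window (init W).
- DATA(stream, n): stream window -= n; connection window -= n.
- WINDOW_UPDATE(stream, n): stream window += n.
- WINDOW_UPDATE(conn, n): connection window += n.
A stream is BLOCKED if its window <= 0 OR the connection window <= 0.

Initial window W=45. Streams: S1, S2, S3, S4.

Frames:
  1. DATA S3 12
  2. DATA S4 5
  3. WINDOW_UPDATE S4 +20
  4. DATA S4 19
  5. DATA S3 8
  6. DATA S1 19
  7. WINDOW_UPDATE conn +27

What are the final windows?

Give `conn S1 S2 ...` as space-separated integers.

Answer: 9 26 45 25 41

Derivation:
Op 1: conn=33 S1=45 S2=45 S3=33 S4=45 blocked=[]
Op 2: conn=28 S1=45 S2=45 S3=33 S4=40 blocked=[]
Op 3: conn=28 S1=45 S2=45 S3=33 S4=60 blocked=[]
Op 4: conn=9 S1=45 S2=45 S3=33 S4=41 blocked=[]
Op 5: conn=1 S1=45 S2=45 S3=25 S4=41 blocked=[]
Op 6: conn=-18 S1=26 S2=45 S3=25 S4=41 blocked=[1, 2, 3, 4]
Op 7: conn=9 S1=26 S2=45 S3=25 S4=41 blocked=[]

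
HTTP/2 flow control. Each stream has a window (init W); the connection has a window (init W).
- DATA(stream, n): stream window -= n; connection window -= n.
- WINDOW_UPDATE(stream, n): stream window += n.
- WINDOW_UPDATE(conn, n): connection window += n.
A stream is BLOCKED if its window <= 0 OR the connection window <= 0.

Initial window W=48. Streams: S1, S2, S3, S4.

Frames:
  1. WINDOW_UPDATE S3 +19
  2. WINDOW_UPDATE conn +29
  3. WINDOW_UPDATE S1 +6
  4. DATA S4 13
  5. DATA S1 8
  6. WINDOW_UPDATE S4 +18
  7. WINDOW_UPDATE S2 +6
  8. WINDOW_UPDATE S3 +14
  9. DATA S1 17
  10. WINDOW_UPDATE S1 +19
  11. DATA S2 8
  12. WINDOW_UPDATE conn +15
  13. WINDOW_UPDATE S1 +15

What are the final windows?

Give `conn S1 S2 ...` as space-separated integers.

Op 1: conn=48 S1=48 S2=48 S3=67 S4=48 blocked=[]
Op 2: conn=77 S1=48 S2=48 S3=67 S4=48 blocked=[]
Op 3: conn=77 S1=54 S2=48 S3=67 S4=48 blocked=[]
Op 4: conn=64 S1=54 S2=48 S3=67 S4=35 blocked=[]
Op 5: conn=56 S1=46 S2=48 S3=67 S4=35 blocked=[]
Op 6: conn=56 S1=46 S2=48 S3=67 S4=53 blocked=[]
Op 7: conn=56 S1=46 S2=54 S3=67 S4=53 blocked=[]
Op 8: conn=56 S1=46 S2=54 S3=81 S4=53 blocked=[]
Op 9: conn=39 S1=29 S2=54 S3=81 S4=53 blocked=[]
Op 10: conn=39 S1=48 S2=54 S3=81 S4=53 blocked=[]
Op 11: conn=31 S1=48 S2=46 S3=81 S4=53 blocked=[]
Op 12: conn=46 S1=48 S2=46 S3=81 S4=53 blocked=[]
Op 13: conn=46 S1=63 S2=46 S3=81 S4=53 blocked=[]

Answer: 46 63 46 81 53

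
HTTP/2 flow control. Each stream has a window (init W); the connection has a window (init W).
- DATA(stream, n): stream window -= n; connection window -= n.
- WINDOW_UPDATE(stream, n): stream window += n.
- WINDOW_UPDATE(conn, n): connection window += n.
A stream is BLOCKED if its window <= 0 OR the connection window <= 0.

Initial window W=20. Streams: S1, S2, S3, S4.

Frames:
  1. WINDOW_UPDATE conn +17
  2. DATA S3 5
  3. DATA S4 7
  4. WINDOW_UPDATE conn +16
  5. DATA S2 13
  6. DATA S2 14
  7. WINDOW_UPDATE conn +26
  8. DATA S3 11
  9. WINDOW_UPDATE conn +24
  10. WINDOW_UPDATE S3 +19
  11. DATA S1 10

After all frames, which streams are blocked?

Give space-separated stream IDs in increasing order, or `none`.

Op 1: conn=37 S1=20 S2=20 S3=20 S4=20 blocked=[]
Op 2: conn=32 S1=20 S2=20 S3=15 S4=20 blocked=[]
Op 3: conn=25 S1=20 S2=20 S3=15 S4=13 blocked=[]
Op 4: conn=41 S1=20 S2=20 S3=15 S4=13 blocked=[]
Op 5: conn=28 S1=20 S2=7 S3=15 S4=13 blocked=[]
Op 6: conn=14 S1=20 S2=-7 S3=15 S4=13 blocked=[2]
Op 7: conn=40 S1=20 S2=-7 S3=15 S4=13 blocked=[2]
Op 8: conn=29 S1=20 S2=-7 S3=4 S4=13 blocked=[2]
Op 9: conn=53 S1=20 S2=-7 S3=4 S4=13 blocked=[2]
Op 10: conn=53 S1=20 S2=-7 S3=23 S4=13 blocked=[2]
Op 11: conn=43 S1=10 S2=-7 S3=23 S4=13 blocked=[2]

Answer: S2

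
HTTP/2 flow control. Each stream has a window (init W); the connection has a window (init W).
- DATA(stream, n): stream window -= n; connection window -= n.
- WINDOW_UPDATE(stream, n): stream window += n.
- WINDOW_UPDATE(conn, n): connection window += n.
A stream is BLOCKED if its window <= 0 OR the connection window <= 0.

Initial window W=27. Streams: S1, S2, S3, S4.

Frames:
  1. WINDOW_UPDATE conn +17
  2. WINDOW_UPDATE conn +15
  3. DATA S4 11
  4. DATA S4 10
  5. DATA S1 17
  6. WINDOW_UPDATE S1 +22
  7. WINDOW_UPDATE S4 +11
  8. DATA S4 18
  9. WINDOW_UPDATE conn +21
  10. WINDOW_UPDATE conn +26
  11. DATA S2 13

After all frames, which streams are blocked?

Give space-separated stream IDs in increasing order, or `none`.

Answer: S4

Derivation:
Op 1: conn=44 S1=27 S2=27 S3=27 S4=27 blocked=[]
Op 2: conn=59 S1=27 S2=27 S3=27 S4=27 blocked=[]
Op 3: conn=48 S1=27 S2=27 S3=27 S4=16 blocked=[]
Op 4: conn=38 S1=27 S2=27 S3=27 S4=6 blocked=[]
Op 5: conn=21 S1=10 S2=27 S3=27 S4=6 blocked=[]
Op 6: conn=21 S1=32 S2=27 S3=27 S4=6 blocked=[]
Op 7: conn=21 S1=32 S2=27 S3=27 S4=17 blocked=[]
Op 8: conn=3 S1=32 S2=27 S3=27 S4=-1 blocked=[4]
Op 9: conn=24 S1=32 S2=27 S3=27 S4=-1 blocked=[4]
Op 10: conn=50 S1=32 S2=27 S3=27 S4=-1 blocked=[4]
Op 11: conn=37 S1=32 S2=14 S3=27 S4=-1 blocked=[4]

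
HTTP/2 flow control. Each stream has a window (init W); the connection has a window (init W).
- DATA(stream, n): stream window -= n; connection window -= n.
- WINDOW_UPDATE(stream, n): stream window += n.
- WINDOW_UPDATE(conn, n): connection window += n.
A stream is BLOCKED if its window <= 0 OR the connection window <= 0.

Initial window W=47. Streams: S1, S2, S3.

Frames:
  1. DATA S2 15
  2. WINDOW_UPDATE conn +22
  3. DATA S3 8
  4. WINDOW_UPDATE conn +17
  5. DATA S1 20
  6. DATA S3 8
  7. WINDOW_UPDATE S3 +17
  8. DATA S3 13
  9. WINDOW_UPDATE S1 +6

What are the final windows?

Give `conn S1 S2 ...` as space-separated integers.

Op 1: conn=32 S1=47 S2=32 S3=47 blocked=[]
Op 2: conn=54 S1=47 S2=32 S3=47 blocked=[]
Op 3: conn=46 S1=47 S2=32 S3=39 blocked=[]
Op 4: conn=63 S1=47 S2=32 S3=39 blocked=[]
Op 5: conn=43 S1=27 S2=32 S3=39 blocked=[]
Op 6: conn=35 S1=27 S2=32 S3=31 blocked=[]
Op 7: conn=35 S1=27 S2=32 S3=48 blocked=[]
Op 8: conn=22 S1=27 S2=32 S3=35 blocked=[]
Op 9: conn=22 S1=33 S2=32 S3=35 blocked=[]

Answer: 22 33 32 35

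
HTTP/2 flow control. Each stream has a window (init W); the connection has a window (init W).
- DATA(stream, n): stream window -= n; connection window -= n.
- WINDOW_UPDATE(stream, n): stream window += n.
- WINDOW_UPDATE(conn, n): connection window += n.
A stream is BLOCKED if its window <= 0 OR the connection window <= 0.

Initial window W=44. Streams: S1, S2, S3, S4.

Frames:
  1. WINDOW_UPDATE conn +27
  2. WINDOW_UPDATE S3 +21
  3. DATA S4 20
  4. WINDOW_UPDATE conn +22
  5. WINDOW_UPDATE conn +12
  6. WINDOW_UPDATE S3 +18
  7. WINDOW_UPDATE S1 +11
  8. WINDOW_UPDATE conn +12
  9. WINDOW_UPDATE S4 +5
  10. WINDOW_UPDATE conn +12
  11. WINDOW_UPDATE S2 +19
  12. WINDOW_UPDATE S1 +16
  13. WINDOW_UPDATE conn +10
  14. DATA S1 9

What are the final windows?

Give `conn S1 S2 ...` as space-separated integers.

Answer: 110 62 63 83 29

Derivation:
Op 1: conn=71 S1=44 S2=44 S3=44 S4=44 blocked=[]
Op 2: conn=71 S1=44 S2=44 S3=65 S4=44 blocked=[]
Op 3: conn=51 S1=44 S2=44 S3=65 S4=24 blocked=[]
Op 4: conn=73 S1=44 S2=44 S3=65 S4=24 blocked=[]
Op 5: conn=85 S1=44 S2=44 S3=65 S4=24 blocked=[]
Op 6: conn=85 S1=44 S2=44 S3=83 S4=24 blocked=[]
Op 7: conn=85 S1=55 S2=44 S3=83 S4=24 blocked=[]
Op 8: conn=97 S1=55 S2=44 S3=83 S4=24 blocked=[]
Op 9: conn=97 S1=55 S2=44 S3=83 S4=29 blocked=[]
Op 10: conn=109 S1=55 S2=44 S3=83 S4=29 blocked=[]
Op 11: conn=109 S1=55 S2=63 S3=83 S4=29 blocked=[]
Op 12: conn=109 S1=71 S2=63 S3=83 S4=29 blocked=[]
Op 13: conn=119 S1=71 S2=63 S3=83 S4=29 blocked=[]
Op 14: conn=110 S1=62 S2=63 S3=83 S4=29 blocked=[]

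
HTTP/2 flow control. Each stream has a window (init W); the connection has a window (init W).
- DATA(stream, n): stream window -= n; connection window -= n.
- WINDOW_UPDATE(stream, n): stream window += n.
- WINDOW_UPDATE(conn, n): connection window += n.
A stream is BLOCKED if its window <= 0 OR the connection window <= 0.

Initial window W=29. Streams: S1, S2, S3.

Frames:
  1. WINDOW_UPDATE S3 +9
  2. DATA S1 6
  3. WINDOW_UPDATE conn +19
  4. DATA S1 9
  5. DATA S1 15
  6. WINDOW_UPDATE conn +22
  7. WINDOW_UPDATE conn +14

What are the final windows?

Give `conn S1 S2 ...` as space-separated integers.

Answer: 54 -1 29 38

Derivation:
Op 1: conn=29 S1=29 S2=29 S3=38 blocked=[]
Op 2: conn=23 S1=23 S2=29 S3=38 blocked=[]
Op 3: conn=42 S1=23 S2=29 S3=38 blocked=[]
Op 4: conn=33 S1=14 S2=29 S3=38 blocked=[]
Op 5: conn=18 S1=-1 S2=29 S3=38 blocked=[1]
Op 6: conn=40 S1=-1 S2=29 S3=38 blocked=[1]
Op 7: conn=54 S1=-1 S2=29 S3=38 blocked=[1]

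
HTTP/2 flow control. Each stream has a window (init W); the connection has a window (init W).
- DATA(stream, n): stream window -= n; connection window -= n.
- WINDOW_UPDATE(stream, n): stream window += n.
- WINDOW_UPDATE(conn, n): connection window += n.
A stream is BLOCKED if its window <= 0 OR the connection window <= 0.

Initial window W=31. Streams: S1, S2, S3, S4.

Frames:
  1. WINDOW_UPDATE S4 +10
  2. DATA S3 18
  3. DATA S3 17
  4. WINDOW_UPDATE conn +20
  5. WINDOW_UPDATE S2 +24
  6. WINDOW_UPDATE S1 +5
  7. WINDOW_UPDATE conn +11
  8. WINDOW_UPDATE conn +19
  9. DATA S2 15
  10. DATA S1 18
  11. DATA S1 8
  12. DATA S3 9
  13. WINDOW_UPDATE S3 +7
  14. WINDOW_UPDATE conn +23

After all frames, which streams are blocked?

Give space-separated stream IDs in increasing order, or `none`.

Op 1: conn=31 S1=31 S2=31 S3=31 S4=41 blocked=[]
Op 2: conn=13 S1=31 S2=31 S3=13 S4=41 blocked=[]
Op 3: conn=-4 S1=31 S2=31 S3=-4 S4=41 blocked=[1, 2, 3, 4]
Op 4: conn=16 S1=31 S2=31 S3=-4 S4=41 blocked=[3]
Op 5: conn=16 S1=31 S2=55 S3=-4 S4=41 blocked=[3]
Op 6: conn=16 S1=36 S2=55 S3=-4 S4=41 blocked=[3]
Op 7: conn=27 S1=36 S2=55 S3=-4 S4=41 blocked=[3]
Op 8: conn=46 S1=36 S2=55 S3=-4 S4=41 blocked=[3]
Op 9: conn=31 S1=36 S2=40 S3=-4 S4=41 blocked=[3]
Op 10: conn=13 S1=18 S2=40 S3=-4 S4=41 blocked=[3]
Op 11: conn=5 S1=10 S2=40 S3=-4 S4=41 blocked=[3]
Op 12: conn=-4 S1=10 S2=40 S3=-13 S4=41 blocked=[1, 2, 3, 4]
Op 13: conn=-4 S1=10 S2=40 S3=-6 S4=41 blocked=[1, 2, 3, 4]
Op 14: conn=19 S1=10 S2=40 S3=-6 S4=41 blocked=[3]

Answer: S3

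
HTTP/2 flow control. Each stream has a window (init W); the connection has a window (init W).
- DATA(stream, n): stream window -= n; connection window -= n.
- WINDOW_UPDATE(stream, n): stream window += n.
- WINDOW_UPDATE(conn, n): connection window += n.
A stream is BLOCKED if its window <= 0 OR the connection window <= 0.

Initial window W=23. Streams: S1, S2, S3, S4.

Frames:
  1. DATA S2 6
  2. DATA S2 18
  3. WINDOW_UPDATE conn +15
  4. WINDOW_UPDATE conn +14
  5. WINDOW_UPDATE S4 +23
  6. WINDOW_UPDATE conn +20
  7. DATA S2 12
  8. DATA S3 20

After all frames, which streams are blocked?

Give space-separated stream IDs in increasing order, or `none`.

Op 1: conn=17 S1=23 S2=17 S3=23 S4=23 blocked=[]
Op 2: conn=-1 S1=23 S2=-1 S3=23 S4=23 blocked=[1, 2, 3, 4]
Op 3: conn=14 S1=23 S2=-1 S3=23 S4=23 blocked=[2]
Op 4: conn=28 S1=23 S2=-1 S3=23 S4=23 blocked=[2]
Op 5: conn=28 S1=23 S2=-1 S3=23 S4=46 blocked=[2]
Op 6: conn=48 S1=23 S2=-1 S3=23 S4=46 blocked=[2]
Op 7: conn=36 S1=23 S2=-13 S3=23 S4=46 blocked=[2]
Op 8: conn=16 S1=23 S2=-13 S3=3 S4=46 blocked=[2]

Answer: S2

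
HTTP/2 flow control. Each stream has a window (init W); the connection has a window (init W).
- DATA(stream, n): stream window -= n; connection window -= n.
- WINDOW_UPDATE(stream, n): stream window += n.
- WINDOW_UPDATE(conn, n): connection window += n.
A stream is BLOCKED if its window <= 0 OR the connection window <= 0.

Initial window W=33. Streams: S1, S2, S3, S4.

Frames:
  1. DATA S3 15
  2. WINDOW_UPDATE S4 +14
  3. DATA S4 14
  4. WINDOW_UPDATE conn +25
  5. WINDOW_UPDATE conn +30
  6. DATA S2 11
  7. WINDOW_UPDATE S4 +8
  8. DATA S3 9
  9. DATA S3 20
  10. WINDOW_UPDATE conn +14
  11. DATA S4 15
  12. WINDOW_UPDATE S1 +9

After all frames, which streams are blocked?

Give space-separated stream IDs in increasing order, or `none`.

Answer: S3

Derivation:
Op 1: conn=18 S1=33 S2=33 S3=18 S4=33 blocked=[]
Op 2: conn=18 S1=33 S2=33 S3=18 S4=47 blocked=[]
Op 3: conn=4 S1=33 S2=33 S3=18 S4=33 blocked=[]
Op 4: conn=29 S1=33 S2=33 S3=18 S4=33 blocked=[]
Op 5: conn=59 S1=33 S2=33 S3=18 S4=33 blocked=[]
Op 6: conn=48 S1=33 S2=22 S3=18 S4=33 blocked=[]
Op 7: conn=48 S1=33 S2=22 S3=18 S4=41 blocked=[]
Op 8: conn=39 S1=33 S2=22 S3=9 S4=41 blocked=[]
Op 9: conn=19 S1=33 S2=22 S3=-11 S4=41 blocked=[3]
Op 10: conn=33 S1=33 S2=22 S3=-11 S4=41 blocked=[3]
Op 11: conn=18 S1=33 S2=22 S3=-11 S4=26 blocked=[3]
Op 12: conn=18 S1=42 S2=22 S3=-11 S4=26 blocked=[3]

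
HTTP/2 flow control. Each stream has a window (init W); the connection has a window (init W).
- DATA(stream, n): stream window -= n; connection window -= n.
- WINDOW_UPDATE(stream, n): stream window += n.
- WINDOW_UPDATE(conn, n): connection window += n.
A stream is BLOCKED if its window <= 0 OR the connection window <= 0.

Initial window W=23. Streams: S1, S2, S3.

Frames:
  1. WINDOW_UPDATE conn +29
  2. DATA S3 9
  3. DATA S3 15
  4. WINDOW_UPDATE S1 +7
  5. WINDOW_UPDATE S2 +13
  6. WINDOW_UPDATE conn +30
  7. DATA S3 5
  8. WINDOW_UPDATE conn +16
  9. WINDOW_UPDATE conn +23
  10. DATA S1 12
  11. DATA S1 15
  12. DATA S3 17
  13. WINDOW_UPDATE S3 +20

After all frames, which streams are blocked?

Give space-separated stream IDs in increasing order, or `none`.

Answer: S3

Derivation:
Op 1: conn=52 S1=23 S2=23 S3=23 blocked=[]
Op 2: conn=43 S1=23 S2=23 S3=14 blocked=[]
Op 3: conn=28 S1=23 S2=23 S3=-1 blocked=[3]
Op 4: conn=28 S1=30 S2=23 S3=-1 blocked=[3]
Op 5: conn=28 S1=30 S2=36 S3=-1 blocked=[3]
Op 6: conn=58 S1=30 S2=36 S3=-1 blocked=[3]
Op 7: conn=53 S1=30 S2=36 S3=-6 blocked=[3]
Op 8: conn=69 S1=30 S2=36 S3=-6 blocked=[3]
Op 9: conn=92 S1=30 S2=36 S3=-6 blocked=[3]
Op 10: conn=80 S1=18 S2=36 S3=-6 blocked=[3]
Op 11: conn=65 S1=3 S2=36 S3=-6 blocked=[3]
Op 12: conn=48 S1=3 S2=36 S3=-23 blocked=[3]
Op 13: conn=48 S1=3 S2=36 S3=-3 blocked=[3]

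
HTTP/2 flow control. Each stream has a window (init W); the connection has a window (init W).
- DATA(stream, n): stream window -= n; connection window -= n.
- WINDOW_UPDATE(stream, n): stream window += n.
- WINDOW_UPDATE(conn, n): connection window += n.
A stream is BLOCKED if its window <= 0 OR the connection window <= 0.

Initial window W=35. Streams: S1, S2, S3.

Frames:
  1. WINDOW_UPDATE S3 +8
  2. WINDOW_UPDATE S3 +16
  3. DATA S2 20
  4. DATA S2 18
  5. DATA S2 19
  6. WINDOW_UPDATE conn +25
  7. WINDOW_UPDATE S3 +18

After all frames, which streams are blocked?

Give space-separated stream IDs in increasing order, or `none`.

Op 1: conn=35 S1=35 S2=35 S3=43 blocked=[]
Op 2: conn=35 S1=35 S2=35 S3=59 blocked=[]
Op 3: conn=15 S1=35 S2=15 S3=59 blocked=[]
Op 4: conn=-3 S1=35 S2=-3 S3=59 blocked=[1, 2, 3]
Op 5: conn=-22 S1=35 S2=-22 S3=59 blocked=[1, 2, 3]
Op 6: conn=3 S1=35 S2=-22 S3=59 blocked=[2]
Op 7: conn=3 S1=35 S2=-22 S3=77 blocked=[2]

Answer: S2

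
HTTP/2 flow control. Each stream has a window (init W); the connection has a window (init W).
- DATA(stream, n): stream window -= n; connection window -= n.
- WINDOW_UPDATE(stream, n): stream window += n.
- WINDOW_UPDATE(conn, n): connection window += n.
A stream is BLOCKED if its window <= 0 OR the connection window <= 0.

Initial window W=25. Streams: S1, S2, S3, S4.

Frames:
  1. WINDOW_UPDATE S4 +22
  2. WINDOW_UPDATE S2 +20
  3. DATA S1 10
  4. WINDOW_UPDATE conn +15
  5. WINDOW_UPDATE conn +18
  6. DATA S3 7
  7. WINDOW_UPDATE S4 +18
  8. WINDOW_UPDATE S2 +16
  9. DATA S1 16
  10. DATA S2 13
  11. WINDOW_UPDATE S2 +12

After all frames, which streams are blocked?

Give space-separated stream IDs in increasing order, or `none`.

Answer: S1

Derivation:
Op 1: conn=25 S1=25 S2=25 S3=25 S4=47 blocked=[]
Op 2: conn=25 S1=25 S2=45 S3=25 S4=47 blocked=[]
Op 3: conn=15 S1=15 S2=45 S3=25 S4=47 blocked=[]
Op 4: conn=30 S1=15 S2=45 S3=25 S4=47 blocked=[]
Op 5: conn=48 S1=15 S2=45 S3=25 S4=47 blocked=[]
Op 6: conn=41 S1=15 S2=45 S3=18 S4=47 blocked=[]
Op 7: conn=41 S1=15 S2=45 S3=18 S4=65 blocked=[]
Op 8: conn=41 S1=15 S2=61 S3=18 S4=65 blocked=[]
Op 9: conn=25 S1=-1 S2=61 S3=18 S4=65 blocked=[1]
Op 10: conn=12 S1=-1 S2=48 S3=18 S4=65 blocked=[1]
Op 11: conn=12 S1=-1 S2=60 S3=18 S4=65 blocked=[1]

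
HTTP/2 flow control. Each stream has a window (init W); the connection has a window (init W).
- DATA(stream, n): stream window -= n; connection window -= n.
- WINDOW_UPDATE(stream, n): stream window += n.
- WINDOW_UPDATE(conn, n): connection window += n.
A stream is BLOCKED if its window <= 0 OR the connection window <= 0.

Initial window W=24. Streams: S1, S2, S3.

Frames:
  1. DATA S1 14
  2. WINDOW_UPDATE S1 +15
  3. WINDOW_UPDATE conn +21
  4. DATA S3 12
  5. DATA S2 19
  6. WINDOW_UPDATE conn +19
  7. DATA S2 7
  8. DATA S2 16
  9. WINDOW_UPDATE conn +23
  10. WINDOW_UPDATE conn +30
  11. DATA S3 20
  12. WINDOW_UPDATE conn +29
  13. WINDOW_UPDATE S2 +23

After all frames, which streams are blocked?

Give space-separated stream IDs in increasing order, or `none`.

Op 1: conn=10 S1=10 S2=24 S3=24 blocked=[]
Op 2: conn=10 S1=25 S2=24 S3=24 blocked=[]
Op 3: conn=31 S1=25 S2=24 S3=24 blocked=[]
Op 4: conn=19 S1=25 S2=24 S3=12 blocked=[]
Op 5: conn=0 S1=25 S2=5 S3=12 blocked=[1, 2, 3]
Op 6: conn=19 S1=25 S2=5 S3=12 blocked=[]
Op 7: conn=12 S1=25 S2=-2 S3=12 blocked=[2]
Op 8: conn=-4 S1=25 S2=-18 S3=12 blocked=[1, 2, 3]
Op 9: conn=19 S1=25 S2=-18 S3=12 blocked=[2]
Op 10: conn=49 S1=25 S2=-18 S3=12 blocked=[2]
Op 11: conn=29 S1=25 S2=-18 S3=-8 blocked=[2, 3]
Op 12: conn=58 S1=25 S2=-18 S3=-8 blocked=[2, 3]
Op 13: conn=58 S1=25 S2=5 S3=-8 blocked=[3]

Answer: S3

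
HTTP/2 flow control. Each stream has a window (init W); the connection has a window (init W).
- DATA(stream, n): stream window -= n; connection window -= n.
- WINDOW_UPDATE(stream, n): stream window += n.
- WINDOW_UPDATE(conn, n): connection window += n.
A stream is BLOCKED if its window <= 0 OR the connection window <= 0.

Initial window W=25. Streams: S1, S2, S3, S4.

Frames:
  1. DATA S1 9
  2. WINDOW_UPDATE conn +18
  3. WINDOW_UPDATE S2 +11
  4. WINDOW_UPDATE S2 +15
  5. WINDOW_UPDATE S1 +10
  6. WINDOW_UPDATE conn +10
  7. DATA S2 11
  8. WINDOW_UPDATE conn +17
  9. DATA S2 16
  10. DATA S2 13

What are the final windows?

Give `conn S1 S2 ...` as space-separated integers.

Answer: 21 26 11 25 25

Derivation:
Op 1: conn=16 S1=16 S2=25 S3=25 S4=25 blocked=[]
Op 2: conn=34 S1=16 S2=25 S3=25 S4=25 blocked=[]
Op 3: conn=34 S1=16 S2=36 S3=25 S4=25 blocked=[]
Op 4: conn=34 S1=16 S2=51 S3=25 S4=25 blocked=[]
Op 5: conn=34 S1=26 S2=51 S3=25 S4=25 blocked=[]
Op 6: conn=44 S1=26 S2=51 S3=25 S4=25 blocked=[]
Op 7: conn=33 S1=26 S2=40 S3=25 S4=25 blocked=[]
Op 8: conn=50 S1=26 S2=40 S3=25 S4=25 blocked=[]
Op 9: conn=34 S1=26 S2=24 S3=25 S4=25 blocked=[]
Op 10: conn=21 S1=26 S2=11 S3=25 S4=25 blocked=[]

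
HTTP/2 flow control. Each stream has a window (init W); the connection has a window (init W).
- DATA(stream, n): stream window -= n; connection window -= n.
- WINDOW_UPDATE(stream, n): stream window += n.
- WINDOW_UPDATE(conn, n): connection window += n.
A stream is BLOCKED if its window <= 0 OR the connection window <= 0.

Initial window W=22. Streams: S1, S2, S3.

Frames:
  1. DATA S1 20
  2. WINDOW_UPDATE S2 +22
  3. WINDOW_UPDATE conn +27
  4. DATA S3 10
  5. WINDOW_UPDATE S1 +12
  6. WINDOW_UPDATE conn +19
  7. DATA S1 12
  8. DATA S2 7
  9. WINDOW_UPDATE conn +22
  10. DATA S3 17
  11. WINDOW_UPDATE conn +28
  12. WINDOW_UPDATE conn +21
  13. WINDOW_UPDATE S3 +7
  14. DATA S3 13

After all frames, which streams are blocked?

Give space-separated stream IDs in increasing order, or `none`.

Op 1: conn=2 S1=2 S2=22 S3=22 blocked=[]
Op 2: conn=2 S1=2 S2=44 S3=22 blocked=[]
Op 3: conn=29 S1=2 S2=44 S3=22 blocked=[]
Op 4: conn=19 S1=2 S2=44 S3=12 blocked=[]
Op 5: conn=19 S1=14 S2=44 S3=12 blocked=[]
Op 6: conn=38 S1=14 S2=44 S3=12 blocked=[]
Op 7: conn=26 S1=2 S2=44 S3=12 blocked=[]
Op 8: conn=19 S1=2 S2=37 S3=12 blocked=[]
Op 9: conn=41 S1=2 S2=37 S3=12 blocked=[]
Op 10: conn=24 S1=2 S2=37 S3=-5 blocked=[3]
Op 11: conn=52 S1=2 S2=37 S3=-5 blocked=[3]
Op 12: conn=73 S1=2 S2=37 S3=-5 blocked=[3]
Op 13: conn=73 S1=2 S2=37 S3=2 blocked=[]
Op 14: conn=60 S1=2 S2=37 S3=-11 blocked=[3]

Answer: S3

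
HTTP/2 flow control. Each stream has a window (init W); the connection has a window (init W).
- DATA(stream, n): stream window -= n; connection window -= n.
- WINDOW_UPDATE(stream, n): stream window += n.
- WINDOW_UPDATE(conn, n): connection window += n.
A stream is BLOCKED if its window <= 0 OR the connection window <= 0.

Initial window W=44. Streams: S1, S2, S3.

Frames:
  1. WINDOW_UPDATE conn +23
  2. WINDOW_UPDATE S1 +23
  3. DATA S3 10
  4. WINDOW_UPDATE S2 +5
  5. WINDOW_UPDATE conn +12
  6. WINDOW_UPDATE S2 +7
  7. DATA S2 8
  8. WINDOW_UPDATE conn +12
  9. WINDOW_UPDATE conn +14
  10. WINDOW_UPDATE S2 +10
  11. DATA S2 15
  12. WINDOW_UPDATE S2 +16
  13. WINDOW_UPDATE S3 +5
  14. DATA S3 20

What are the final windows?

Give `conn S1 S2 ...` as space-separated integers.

Answer: 52 67 59 19

Derivation:
Op 1: conn=67 S1=44 S2=44 S3=44 blocked=[]
Op 2: conn=67 S1=67 S2=44 S3=44 blocked=[]
Op 3: conn=57 S1=67 S2=44 S3=34 blocked=[]
Op 4: conn=57 S1=67 S2=49 S3=34 blocked=[]
Op 5: conn=69 S1=67 S2=49 S3=34 blocked=[]
Op 6: conn=69 S1=67 S2=56 S3=34 blocked=[]
Op 7: conn=61 S1=67 S2=48 S3=34 blocked=[]
Op 8: conn=73 S1=67 S2=48 S3=34 blocked=[]
Op 9: conn=87 S1=67 S2=48 S3=34 blocked=[]
Op 10: conn=87 S1=67 S2=58 S3=34 blocked=[]
Op 11: conn=72 S1=67 S2=43 S3=34 blocked=[]
Op 12: conn=72 S1=67 S2=59 S3=34 blocked=[]
Op 13: conn=72 S1=67 S2=59 S3=39 blocked=[]
Op 14: conn=52 S1=67 S2=59 S3=19 blocked=[]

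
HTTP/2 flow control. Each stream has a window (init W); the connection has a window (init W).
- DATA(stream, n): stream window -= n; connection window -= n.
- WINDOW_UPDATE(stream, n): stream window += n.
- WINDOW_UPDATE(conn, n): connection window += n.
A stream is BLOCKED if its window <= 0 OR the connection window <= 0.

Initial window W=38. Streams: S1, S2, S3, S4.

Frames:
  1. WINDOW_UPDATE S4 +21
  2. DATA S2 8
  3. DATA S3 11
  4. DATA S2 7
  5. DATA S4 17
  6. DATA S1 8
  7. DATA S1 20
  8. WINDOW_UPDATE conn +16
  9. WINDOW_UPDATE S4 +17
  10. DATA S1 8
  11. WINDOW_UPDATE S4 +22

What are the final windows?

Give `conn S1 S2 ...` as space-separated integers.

Answer: -25 2 23 27 81

Derivation:
Op 1: conn=38 S1=38 S2=38 S3=38 S4=59 blocked=[]
Op 2: conn=30 S1=38 S2=30 S3=38 S4=59 blocked=[]
Op 3: conn=19 S1=38 S2=30 S3=27 S4=59 blocked=[]
Op 4: conn=12 S1=38 S2=23 S3=27 S4=59 blocked=[]
Op 5: conn=-5 S1=38 S2=23 S3=27 S4=42 blocked=[1, 2, 3, 4]
Op 6: conn=-13 S1=30 S2=23 S3=27 S4=42 blocked=[1, 2, 3, 4]
Op 7: conn=-33 S1=10 S2=23 S3=27 S4=42 blocked=[1, 2, 3, 4]
Op 8: conn=-17 S1=10 S2=23 S3=27 S4=42 blocked=[1, 2, 3, 4]
Op 9: conn=-17 S1=10 S2=23 S3=27 S4=59 blocked=[1, 2, 3, 4]
Op 10: conn=-25 S1=2 S2=23 S3=27 S4=59 blocked=[1, 2, 3, 4]
Op 11: conn=-25 S1=2 S2=23 S3=27 S4=81 blocked=[1, 2, 3, 4]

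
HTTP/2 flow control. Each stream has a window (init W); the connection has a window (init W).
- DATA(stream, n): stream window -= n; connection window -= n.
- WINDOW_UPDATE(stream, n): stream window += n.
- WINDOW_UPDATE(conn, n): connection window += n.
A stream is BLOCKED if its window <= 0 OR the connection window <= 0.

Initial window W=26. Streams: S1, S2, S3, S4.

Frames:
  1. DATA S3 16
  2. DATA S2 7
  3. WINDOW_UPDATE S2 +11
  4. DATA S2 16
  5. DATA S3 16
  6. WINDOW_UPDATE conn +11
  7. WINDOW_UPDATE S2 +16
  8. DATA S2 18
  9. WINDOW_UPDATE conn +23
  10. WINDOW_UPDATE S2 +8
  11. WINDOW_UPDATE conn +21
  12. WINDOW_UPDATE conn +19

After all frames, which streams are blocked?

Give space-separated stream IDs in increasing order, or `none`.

Answer: S3

Derivation:
Op 1: conn=10 S1=26 S2=26 S3=10 S4=26 blocked=[]
Op 2: conn=3 S1=26 S2=19 S3=10 S4=26 blocked=[]
Op 3: conn=3 S1=26 S2=30 S3=10 S4=26 blocked=[]
Op 4: conn=-13 S1=26 S2=14 S3=10 S4=26 blocked=[1, 2, 3, 4]
Op 5: conn=-29 S1=26 S2=14 S3=-6 S4=26 blocked=[1, 2, 3, 4]
Op 6: conn=-18 S1=26 S2=14 S3=-6 S4=26 blocked=[1, 2, 3, 4]
Op 7: conn=-18 S1=26 S2=30 S3=-6 S4=26 blocked=[1, 2, 3, 4]
Op 8: conn=-36 S1=26 S2=12 S3=-6 S4=26 blocked=[1, 2, 3, 4]
Op 9: conn=-13 S1=26 S2=12 S3=-6 S4=26 blocked=[1, 2, 3, 4]
Op 10: conn=-13 S1=26 S2=20 S3=-6 S4=26 blocked=[1, 2, 3, 4]
Op 11: conn=8 S1=26 S2=20 S3=-6 S4=26 blocked=[3]
Op 12: conn=27 S1=26 S2=20 S3=-6 S4=26 blocked=[3]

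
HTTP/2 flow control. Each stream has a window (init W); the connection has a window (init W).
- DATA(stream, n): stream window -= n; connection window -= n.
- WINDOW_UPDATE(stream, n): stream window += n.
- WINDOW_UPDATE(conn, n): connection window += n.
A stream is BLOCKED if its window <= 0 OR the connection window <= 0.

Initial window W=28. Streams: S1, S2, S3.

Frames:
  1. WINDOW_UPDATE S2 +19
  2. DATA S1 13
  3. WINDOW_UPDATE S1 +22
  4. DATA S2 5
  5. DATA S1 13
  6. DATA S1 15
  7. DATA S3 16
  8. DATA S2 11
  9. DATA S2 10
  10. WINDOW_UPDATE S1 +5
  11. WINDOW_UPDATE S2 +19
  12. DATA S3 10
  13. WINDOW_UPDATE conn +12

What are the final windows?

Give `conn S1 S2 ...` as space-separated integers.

Op 1: conn=28 S1=28 S2=47 S3=28 blocked=[]
Op 2: conn=15 S1=15 S2=47 S3=28 blocked=[]
Op 3: conn=15 S1=37 S2=47 S3=28 blocked=[]
Op 4: conn=10 S1=37 S2=42 S3=28 blocked=[]
Op 5: conn=-3 S1=24 S2=42 S3=28 blocked=[1, 2, 3]
Op 6: conn=-18 S1=9 S2=42 S3=28 blocked=[1, 2, 3]
Op 7: conn=-34 S1=9 S2=42 S3=12 blocked=[1, 2, 3]
Op 8: conn=-45 S1=9 S2=31 S3=12 blocked=[1, 2, 3]
Op 9: conn=-55 S1=9 S2=21 S3=12 blocked=[1, 2, 3]
Op 10: conn=-55 S1=14 S2=21 S3=12 blocked=[1, 2, 3]
Op 11: conn=-55 S1=14 S2=40 S3=12 blocked=[1, 2, 3]
Op 12: conn=-65 S1=14 S2=40 S3=2 blocked=[1, 2, 3]
Op 13: conn=-53 S1=14 S2=40 S3=2 blocked=[1, 2, 3]

Answer: -53 14 40 2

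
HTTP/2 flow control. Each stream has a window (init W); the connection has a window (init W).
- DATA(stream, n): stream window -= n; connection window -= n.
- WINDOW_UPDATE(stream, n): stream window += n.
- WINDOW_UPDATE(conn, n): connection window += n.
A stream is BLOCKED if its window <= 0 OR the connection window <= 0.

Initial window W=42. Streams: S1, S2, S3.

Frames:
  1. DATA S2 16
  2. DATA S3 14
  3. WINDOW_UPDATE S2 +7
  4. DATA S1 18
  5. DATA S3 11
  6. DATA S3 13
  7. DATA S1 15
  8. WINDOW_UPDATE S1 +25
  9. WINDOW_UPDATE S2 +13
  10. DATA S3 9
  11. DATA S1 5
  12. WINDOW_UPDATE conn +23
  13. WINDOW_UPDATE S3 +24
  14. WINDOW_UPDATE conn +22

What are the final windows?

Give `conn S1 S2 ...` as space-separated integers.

Answer: -14 29 46 19

Derivation:
Op 1: conn=26 S1=42 S2=26 S3=42 blocked=[]
Op 2: conn=12 S1=42 S2=26 S3=28 blocked=[]
Op 3: conn=12 S1=42 S2=33 S3=28 blocked=[]
Op 4: conn=-6 S1=24 S2=33 S3=28 blocked=[1, 2, 3]
Op 5: conn=-17 S1=24 S2=33 S3=17 blocked=[1, 2, 3]
Op 6: conn=-30 S1=24 S2=33 S3=4 blocked=[1, 2, 3]
Op 7: conn=-45 S1=9 S2=33 S3=4 blocked=[1, 2, 3]
Op 8: conn=-45 S1=34 S2=33 S3=4 blocked=[1, 2, 3]
Op 9: conn=-45 S1=34 S2=46 S3=4 blocked=[1, 2, 3]
Op 10: conn=-54 S1=34 S2=46 S3=-5 blocked=[1, 2, 3]
Op 11: conn=-59 S1=29 S2=46 S3=-5 blocked=[1, 2, 3]
Op 12: conn=-36 S1=29 S2=46 S3=-5 blocked=[1, 2, 3]
Op 13: conn=-36 S1=29 S2=46 S3=19 blocked=[1, 2, 3]
Op 14: conn=-14 S1=29 S2=46 S3=19 blocked=[1, 2, 3]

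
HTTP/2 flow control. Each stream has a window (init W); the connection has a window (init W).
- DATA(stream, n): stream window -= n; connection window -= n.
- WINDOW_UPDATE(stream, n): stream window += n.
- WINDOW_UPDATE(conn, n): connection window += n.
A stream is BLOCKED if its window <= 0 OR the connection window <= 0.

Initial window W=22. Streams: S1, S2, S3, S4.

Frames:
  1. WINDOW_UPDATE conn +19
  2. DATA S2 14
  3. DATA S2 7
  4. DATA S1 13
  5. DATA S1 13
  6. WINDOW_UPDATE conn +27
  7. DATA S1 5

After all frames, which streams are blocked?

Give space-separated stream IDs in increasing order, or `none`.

Answer: S1

Derivation:
Op 1: conn=41 S1=22 S2=22 S3=22 S4=22 blocked=[]
Op 2: conn=27 S1=22 S2=8 S3=22 S4=22 blocked=[]
Op 3: conn=20 S1=22 S2=1 S3=22 S4=22 blocked=[]
Op 4: conn=7 S1=9 S2=1 S3=22 S4=22 blocked=[]
Op 5: conn=-6 S1=-4 S2=1 S3=22 S4=22 blocked=[1, 2, 3, 4]
Op 6: conn=21 S1=-4 S2=1 S3=22 S4=22 blocked=[1]
Op 7: conn=16 S1=-9 S2=1 S3=22 S4=22 blocked=[1]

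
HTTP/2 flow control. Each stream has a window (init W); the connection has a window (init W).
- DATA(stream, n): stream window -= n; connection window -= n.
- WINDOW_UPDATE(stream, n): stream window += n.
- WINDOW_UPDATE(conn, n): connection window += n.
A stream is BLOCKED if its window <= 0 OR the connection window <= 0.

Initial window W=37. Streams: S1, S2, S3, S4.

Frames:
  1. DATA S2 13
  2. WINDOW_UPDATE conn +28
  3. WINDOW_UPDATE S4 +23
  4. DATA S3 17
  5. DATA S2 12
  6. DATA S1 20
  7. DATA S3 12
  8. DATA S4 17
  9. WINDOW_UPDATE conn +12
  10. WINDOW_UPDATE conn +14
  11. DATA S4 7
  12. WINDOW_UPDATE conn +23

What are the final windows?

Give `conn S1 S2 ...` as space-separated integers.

Answer: 16 17 12 8 36

Derivation:
Op 1: conn=24 S1=37 S2=24 S3=37 S4=37 blocked=[]
Op 2: conn=52 S1=37 S2=24 S3=37 S4=37 blocked=[]
Op 3: conn=52 S1=37 S2=24 S3=37 S4=60 blocked=[]
Op 4: conn=35 S1=37 S2=24 S3=20 S4=60 blocked=[]
Op 5: conn=23 S1=37 S2=12 S3=20 S4=60 blocked=[]
Op 6: conn=3 S1=17 S2=12 S3=20 S4=60 blocked=[]
Op 7: conn=-9 S1=17 S2=12 S3=8 S4=60 blocked=[1, 2, 3, 4]
Op 8: conn=-26 S1=17 S2=12 S3=8 S4=43 blocked=[1, 2, 3, 4]
Op 9: conn=-14 S1=17 S2=12 S3=8 S4=43 blocked=[1, 2, 3, 4]
Op 10: conn=0 S1=17 S2=12 S3=8 S4=43 blocked=[1, 2, 3, 4]
Op 11: conn=-7 S1=17 S2=12 S3=8 S4=36 blocked=[1, 2, 3, 4]
Op 12: conn=16 S1=17 S2=12 S3=8 S4=36 blocked=[]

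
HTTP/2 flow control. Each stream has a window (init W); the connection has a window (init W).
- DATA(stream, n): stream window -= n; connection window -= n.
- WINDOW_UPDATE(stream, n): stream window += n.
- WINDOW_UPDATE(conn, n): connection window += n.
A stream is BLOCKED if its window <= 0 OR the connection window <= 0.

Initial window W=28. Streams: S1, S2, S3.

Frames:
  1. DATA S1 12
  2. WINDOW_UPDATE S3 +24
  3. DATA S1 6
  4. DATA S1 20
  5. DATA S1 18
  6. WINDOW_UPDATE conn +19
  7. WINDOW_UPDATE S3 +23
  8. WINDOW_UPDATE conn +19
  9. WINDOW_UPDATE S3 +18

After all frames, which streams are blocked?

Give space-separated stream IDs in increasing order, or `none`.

Op 1: conn=16 S1=16 S2=28 S3=28 blocked=[]
Op 2: conn=16 S1=16 S2=28 S3=52 blocked=[]
Op 3: conn=10 S1=10 S2=28 S3=52 blocked=[]
Op 4: conn=-10 S1=-10 S2=28 S3=52 blocked=[1, 2, 3]
Op 5: conn=-28 S1=-28 S2=28 S3=52 blocked=[1, 2, 3]
Op 6: conn=-9 S1=-28 S2=28 S3=52 blocked=[1, 2, 3]
Op 7: conn=-9 S1=-28 S2=28 S3=75 blocked=[1, 2, 3]
Op 8: conn=10 S1=-28 S2=28 S3=75 blocked=[1]
Op 9: conn=10 S1=-28 S2=28 S3=93 blocked=[1]

Answer: S1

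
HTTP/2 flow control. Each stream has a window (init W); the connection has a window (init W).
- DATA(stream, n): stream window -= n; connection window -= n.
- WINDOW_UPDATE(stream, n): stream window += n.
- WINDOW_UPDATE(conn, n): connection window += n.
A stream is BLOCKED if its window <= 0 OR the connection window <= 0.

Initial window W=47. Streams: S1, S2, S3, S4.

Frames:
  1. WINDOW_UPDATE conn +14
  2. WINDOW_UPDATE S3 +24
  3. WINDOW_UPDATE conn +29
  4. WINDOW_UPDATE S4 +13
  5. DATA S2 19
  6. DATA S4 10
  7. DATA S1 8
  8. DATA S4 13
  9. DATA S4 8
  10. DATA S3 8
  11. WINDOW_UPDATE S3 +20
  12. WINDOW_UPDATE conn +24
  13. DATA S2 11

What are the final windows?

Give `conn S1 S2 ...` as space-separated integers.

Answer: 37 39 17 83 29

Derivation:
Op 1: conn=61 S1=47 S2=47 S3=47 S4=47 blocked=[]
Op 2: conn=61 S1=47 S2=47 S3=71 S4=47 blocked=[]
Op 3: conn=90 S1=47 S2=47 S3=71 S4=47 blocked=[]
Op 4: conn=90 S1=47 S2=47 S3=71 S4=60 blocked=[]
Op 5: conn=71 S1=47 S2=28 S3=71 S4=60 blocked=[]
Op 6: conn=61 S1=47 S2=28 S3=71 S4=50 blocked=[]
Op 7: conn=53 S1=39 S2=28 S3=71 S4=50 blocked=[]
Op 8: conn=40 S1=39 S2=28 S3=71 S4=37 blocked=[]
Op 9: conn=32 S1=39 S2=28 S3=71 S4=29 blocked=[]
Op 10: conn=24 S1=39 S2=28 S3=63 S4=29 blocked=[]
Op 11: conn=24 S1=39 S2=28 S3=83 S4=29 blocked=[]
Op 12: conn=48 S1=39 S2=28 S3=83 S4=29 blocked=[]
Op 13: conn=37 S1=39 S2=17 S3=83 S4=29 blocked=[]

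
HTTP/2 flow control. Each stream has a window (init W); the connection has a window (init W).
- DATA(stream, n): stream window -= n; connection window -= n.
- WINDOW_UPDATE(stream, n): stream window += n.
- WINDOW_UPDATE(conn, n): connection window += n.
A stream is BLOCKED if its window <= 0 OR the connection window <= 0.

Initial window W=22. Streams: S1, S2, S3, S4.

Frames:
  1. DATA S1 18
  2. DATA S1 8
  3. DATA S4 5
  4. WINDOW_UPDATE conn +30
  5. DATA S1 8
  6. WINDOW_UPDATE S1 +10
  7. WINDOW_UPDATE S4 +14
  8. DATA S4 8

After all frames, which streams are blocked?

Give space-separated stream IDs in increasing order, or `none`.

Answer: S1

Derivation:
Op 1: conn=4 S1=4 S2=22 S3=22 S4=22 blocked=[]
Op 2: conn=-4 S1=-4 S2=22 S3=22 S4=22 blocked=[1, 2, 3, 4]
Op 3: conn=-9 S1=-4 S2=22 S3=22 S4=17 blocked=[1, 2, 3, 4]
Op 4: conn=21 S1=-4 S2=22 S3=22 S4=17 blocked=[1]
Op 5: conn=13 S1=-12 S2=22 S3=22 S4=17 blocked=[1]
Op 6: conn=13 S1=-2 S2=22 S3=22 S4=17 blocked=[1]
Op 7: conn=13 S1=-2 S2=22 S3=22 S4=31 blocked=[1]
Op 8: conn=5 S1=-2 S2=22 S3=22 S4=23 blocked=[1]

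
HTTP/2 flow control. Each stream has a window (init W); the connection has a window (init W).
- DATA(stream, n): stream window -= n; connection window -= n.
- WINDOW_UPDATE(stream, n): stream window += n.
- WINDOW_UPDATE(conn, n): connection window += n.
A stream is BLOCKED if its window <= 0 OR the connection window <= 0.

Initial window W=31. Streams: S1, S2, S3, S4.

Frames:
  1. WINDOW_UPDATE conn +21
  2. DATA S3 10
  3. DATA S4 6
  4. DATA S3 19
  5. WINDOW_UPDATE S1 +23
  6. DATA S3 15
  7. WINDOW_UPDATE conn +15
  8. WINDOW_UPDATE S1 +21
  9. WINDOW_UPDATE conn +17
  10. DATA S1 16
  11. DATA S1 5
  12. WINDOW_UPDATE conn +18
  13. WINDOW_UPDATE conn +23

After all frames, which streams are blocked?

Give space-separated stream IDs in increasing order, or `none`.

Answer: S3

Derivation:
Op 1: conn=52 S1=31 S2=31 S3=31 S4=31 blocked=[]
Op 2: conn=42 S1=31 S2=31 S3=21 S4=31 blocked=[]
Op 3: conn=36 S1=31 S2=31 S3=21 S4=25 blocked=[]
Op 4: conn=17 S1=31 S2=31 S3=2 S4=25 blocked=[]
Op 5: conn=17 S1=54 S2=31 S3=2 S4=25 blocked=[]
Op 6: conn=2 S1=54 S2=31 S3=-13 S4=25 blocked=[3]
Op 7: conn=17 S1=54 S2=31 S3=-13 S4=25 blocked=[3]
Op 8: conn=17 S1=75 S2=31 S3=-13 S4=25 blocked=[3]
Op 9: conn=34 S1=75 S2=31 S3=-13 S4=25 blocked=[3]
Op 10: conn=18 S1=59 S2=31 S3=-13 S4=25 blocked=[3]
Op 11: conn=13 S1=54 S2=31 S3=-13 S4=25 blocked=[3]
Op 12: conn=31 S1=54 S2=31 S3=-13 S4=25 blocked=[3]
Op 13: conn=54 S1=54 S2=31 S3=-13 S4=25 blocked=[3]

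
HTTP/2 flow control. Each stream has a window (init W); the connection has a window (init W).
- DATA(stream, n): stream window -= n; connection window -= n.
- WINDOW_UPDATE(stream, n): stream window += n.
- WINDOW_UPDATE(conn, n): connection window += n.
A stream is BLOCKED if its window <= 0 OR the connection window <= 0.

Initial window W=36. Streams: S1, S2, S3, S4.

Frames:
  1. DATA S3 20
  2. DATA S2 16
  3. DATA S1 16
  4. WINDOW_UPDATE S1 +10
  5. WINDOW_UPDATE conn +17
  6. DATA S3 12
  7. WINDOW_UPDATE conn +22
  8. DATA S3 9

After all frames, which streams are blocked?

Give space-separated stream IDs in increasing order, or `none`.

Answer: S3

Derivation:
Op 1: conn=16 S1=36 S2=36 S3=16 S4=36 blocked=[]
Op 2: conn=0 S1=36 S2=20 S3=16 S4=36 blocked=[1, 2, 3, 4]
Op 3: conn=-16 S1=20 S2=20 S3=16 S4=36 blocked=[1, 2, 3, 4]
Op 4: conn=-16 S1=30 S2=20 S3=16 S4=36 blocked=[1, 2, 3, 4]
Op 5: conn=1 S1=30 S2=20 S3=16 S4=36 blocked=[]
Op 6: conn=-11 S1=30 S2=20 S3=4 S4=36 blocked=[1, 2, 3, 4]
Op 7: conn=11 S1=30 S2=20 S3=4 S4=36 blocked=[]
Op 8: conn=2 S1=30 S2=20 S3=-5 S4=36 blocked=[3]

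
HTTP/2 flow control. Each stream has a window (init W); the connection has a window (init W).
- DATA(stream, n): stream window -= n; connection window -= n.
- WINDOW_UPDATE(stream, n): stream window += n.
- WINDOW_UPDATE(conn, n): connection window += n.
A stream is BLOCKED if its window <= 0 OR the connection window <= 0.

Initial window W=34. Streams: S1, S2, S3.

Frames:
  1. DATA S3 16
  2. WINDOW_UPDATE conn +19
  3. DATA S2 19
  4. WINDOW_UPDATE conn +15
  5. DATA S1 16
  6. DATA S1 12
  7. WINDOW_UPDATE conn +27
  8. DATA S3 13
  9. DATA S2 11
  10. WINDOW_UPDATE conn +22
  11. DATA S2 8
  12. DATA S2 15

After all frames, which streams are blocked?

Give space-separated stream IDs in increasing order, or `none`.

Answer: S2

Derivation:
Op 1: conn=18 S1=34 S2=34 S3=18 blocked=[]
Op 2: conn=37 S1=34 S2=34 S3=18 blocked=[]
Op 3: conn=18 S1=34 S2=15 S3=18 blocked=[]
Op 4: conn=33 S1=34 S2=15 S3=18 blocked=[]
Op 5: conn=17 S1=18 S2=15 S3=18 blocked=[]
Op 6: conn=5 S1=6 S2=15 S3=18 blocked=[]
Op 7: conn=32 S1=6 S2=15 S3=18 blocked=[]
Op 8: conn=19 S1=6 S2=15 S3=5 blocked=[]
Op 9: conn=8 S1=6 S2=4 S3=5 blocked=[]
Op 10: conn=30 S1=6 S2=4 S3=5 blocked=[]
Op 11: conn=22 S1=6 S2=-4 S3=5 blocked=[2]
Op 12: conn=7 S1=6 S2=-19 S3=5 blocked=[2]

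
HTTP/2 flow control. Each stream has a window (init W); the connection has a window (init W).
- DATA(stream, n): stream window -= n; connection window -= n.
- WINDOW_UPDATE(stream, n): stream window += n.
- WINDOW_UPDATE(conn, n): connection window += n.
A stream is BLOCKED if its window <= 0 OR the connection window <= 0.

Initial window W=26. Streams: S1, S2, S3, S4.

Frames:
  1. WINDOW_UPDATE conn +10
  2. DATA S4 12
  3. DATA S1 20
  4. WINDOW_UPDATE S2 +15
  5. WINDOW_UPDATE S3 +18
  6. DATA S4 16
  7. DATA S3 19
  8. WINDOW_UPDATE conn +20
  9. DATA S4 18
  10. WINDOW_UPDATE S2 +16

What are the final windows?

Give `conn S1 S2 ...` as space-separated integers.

Op 1: conn=36 S1=26 S2=26 S3=26 S4=26 blocked=[]
Op 2: conn=24 S1=26 S2=26 S3=26 S4=14 blocked=[]
Op 3: conn=4 S1=6 S2=26 S3=26 S4=14 blocked=[]
Op 4: conn=4 S1=6 S2=41 S3=26 S4=14 blocked=[]
Op 5: conn=4 S1=6 S2=41 S3=44 S4=14 blocked=[]
Op 6: conn=-12 S1=6 S2=41 S3=44 S4=-2 blocked=[1, 2, 3, 4]
Op 7: conn=-31 S1=6 S2=41 S3=25 S4=-2 blocked=[1, 2, 3, 4]
Op 8: conn=-11 S1=6 S2=41 S3=25 S4=-2 blocked=[1, 2, 3, 4]
Op 9: conn=-29 S1=6 S2=41 S3=25 S4=-20 blocked=[1, 2, 3, 4]
Op 10: conn=-29 S1=6 S2=57 S3=25 S4=-20 blocked=[1, 2, 3, 4]

Answer: -29 6 57 25 -20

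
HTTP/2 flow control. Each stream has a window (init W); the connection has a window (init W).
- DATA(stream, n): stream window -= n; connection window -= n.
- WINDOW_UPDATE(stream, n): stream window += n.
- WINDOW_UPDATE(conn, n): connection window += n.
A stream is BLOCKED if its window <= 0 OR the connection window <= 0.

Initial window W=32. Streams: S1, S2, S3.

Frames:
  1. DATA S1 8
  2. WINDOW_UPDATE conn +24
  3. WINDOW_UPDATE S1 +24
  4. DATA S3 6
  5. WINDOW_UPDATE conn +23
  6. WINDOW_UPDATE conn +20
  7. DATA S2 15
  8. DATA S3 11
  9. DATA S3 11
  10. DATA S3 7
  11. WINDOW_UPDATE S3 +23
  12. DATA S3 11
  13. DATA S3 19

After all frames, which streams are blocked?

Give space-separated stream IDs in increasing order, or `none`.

Op 1: conn=24 S1=24 S2=32 S3=32 blocked=[]
Op 2: conn=48 S1=24 S2=32 S3=32 blocked=[]
Op 3: conn=48 S1=48 S2=32 S3=32 blocked=[]
Op 4: conn=42 S1=48 S2=32 S3=26 blocked=[]
Op 5: conn=65 S1=48 S2=32 S3=26 blocked=[]
Op 6: conn=85 S1=48 S2=32 S3=26 blocked=[]
Op 7: conn=70 S1=48 S2=17 S3=26 blocked=[]
Op 8: conn=59 S1=48 S2=17 S3=15 blocked=[]
Op 9: conn=48 S1=48 S2=17 S3=4 blocked=[]
Op 10: conn=41 S1=48 S2=17 S3=-3 blocked=[3]
Op 11: conn=41 S1=48 S2=17 S3=20 blocked=[]
Op 12: conn=30 S1=48 S2=17 S3=9 blocked=[]
Op 13: conn=11 S1=48 S2=17 S3=-10 blocked=[3]

Answer: S3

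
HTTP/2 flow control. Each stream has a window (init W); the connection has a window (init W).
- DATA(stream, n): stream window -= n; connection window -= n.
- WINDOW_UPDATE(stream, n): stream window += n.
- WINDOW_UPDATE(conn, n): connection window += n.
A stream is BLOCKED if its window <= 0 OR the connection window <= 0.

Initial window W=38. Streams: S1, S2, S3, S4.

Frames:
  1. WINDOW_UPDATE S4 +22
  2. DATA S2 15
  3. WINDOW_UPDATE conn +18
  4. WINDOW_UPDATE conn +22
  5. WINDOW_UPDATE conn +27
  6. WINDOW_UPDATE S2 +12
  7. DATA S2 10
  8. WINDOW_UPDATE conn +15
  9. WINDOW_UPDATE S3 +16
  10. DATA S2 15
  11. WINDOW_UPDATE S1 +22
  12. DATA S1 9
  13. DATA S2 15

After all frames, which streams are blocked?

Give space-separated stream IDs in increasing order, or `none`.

Op 1: conn=38 S1=38 S2=38 S3=38 S4=60 blocked=[]
Op 2: conn=23 S1=38 S2=23 S3=38 S4=60 blocked=[]
Op 3: conn=41 S1=38 S2=23 S3=38 S4=60 blocked=[]
Op 4: conn=63 S1=38 S2=23 S3=38 S4=60 blocked=[]
Op 5: conn=90 S1=38 S2=23 S3=38 S4=60 blocked=[]
Op 6: conn=90 S1=38 S2=35 S3=38 S4=60 blocked=[]
Op 7: conn=80 S1=38 S2=25 S3=38 S4=60 blocked=[]
Op 8: conn=95 S1=38 S2=25 S3=38 S4=60 blocked=[]
Op 9: conn=95 S1=38 S2=25 S3=54 S4=60 blocked=[]
Op 10: conn=80 S1=38 S2=10 S3=54 S4=60 blocked=[]
Op 11: conn=80 S1=60 S2=10 S3=54 S4=60 blocked=[]
Op 12: conn=71 S1=51 S2=10 S3=54 S4=60 blocked=[]
Op 13: conn=56 S1=51 S2=-5 S3=54 S4=60 blocked=[2]

Answer: S2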